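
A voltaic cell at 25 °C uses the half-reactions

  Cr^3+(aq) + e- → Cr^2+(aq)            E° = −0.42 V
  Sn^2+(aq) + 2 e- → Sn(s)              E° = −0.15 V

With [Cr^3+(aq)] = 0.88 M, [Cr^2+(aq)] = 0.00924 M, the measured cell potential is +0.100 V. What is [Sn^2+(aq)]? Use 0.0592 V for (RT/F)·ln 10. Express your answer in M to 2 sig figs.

The Sn²⁺/Sn couple has the larger reduction potential, so it is the cathode: E°cell = −0.15 − (−0.42) = +0.27 V and n = 2.
Since E = E° − (0.0592/n)·log Q, log Q = n(E° − E)/0.0592 = 5.743.
The balanced reaction is Sn^2+(aq) + 2 Cr^2+(aq) → Sn(s) + 2 Cr^3+(aq), so Q = [Cr^3+(aq)]^2 / ([Sn^2+(aq)]·[Cr^2+(aq)]^2).
Substituting the known concentrations and solving, log [Sn^2+(aq)] = −1.785 and [Sn^2+(aq)] = 0.016 M.

0.016 M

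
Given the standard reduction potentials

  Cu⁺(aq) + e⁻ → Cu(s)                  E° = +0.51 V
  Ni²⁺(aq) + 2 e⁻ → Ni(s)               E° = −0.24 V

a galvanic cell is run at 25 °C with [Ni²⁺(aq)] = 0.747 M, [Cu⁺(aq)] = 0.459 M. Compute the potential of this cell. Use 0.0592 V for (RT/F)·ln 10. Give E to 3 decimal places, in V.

+0.734 V

The Cu⁺/Cu couple has the more positive E°, so it is the cathode; Ni²⁺/Ni is the anode.
E°cell = +0.51 − (−0.24) = +0.75 V, with n = 2 electrons transferred.
The balanced reaction is 2 Cu⁺(aq) + Ni(s) → 2 Cu(s) + Ni²⁺(aq), so Q = [Ni²⁺(aq)] / [Cu⁺(aq)]^2 = 3.55 and log Q = 0.550.
By the Nernst equation, E = +0.75 − (0.0592/2)·(0.550) = +0.734 V.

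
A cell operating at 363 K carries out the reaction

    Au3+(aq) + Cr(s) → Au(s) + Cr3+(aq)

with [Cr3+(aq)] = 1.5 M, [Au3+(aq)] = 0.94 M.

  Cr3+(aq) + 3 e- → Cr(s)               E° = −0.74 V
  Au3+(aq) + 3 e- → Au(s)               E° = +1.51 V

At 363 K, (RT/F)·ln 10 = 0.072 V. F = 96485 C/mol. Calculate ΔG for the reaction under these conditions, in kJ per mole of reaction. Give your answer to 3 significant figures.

−650 kJ/mol

With Au³⁺/Au reduced at the cathode, E°cell = +1.51 − (−0.74) = +2.25 V and n = 3.
Here Q = [Cr3+(aq)] / [Au3+(aq)] = 1.6 (log Q = 0.203), giving E = +2.25 − (0.072/3)·(0.203) = +2.2451 V.
Then ΔG = −nFE = −3 × 96485 × +2.2451 J/mol = −650 kJ/mol.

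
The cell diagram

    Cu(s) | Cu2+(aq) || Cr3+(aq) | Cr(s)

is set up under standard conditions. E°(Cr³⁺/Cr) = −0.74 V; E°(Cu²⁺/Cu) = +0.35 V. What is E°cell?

−1.09 V

By convention the left-hand electrode in cell notation is the anode (oxidation) and the right-hand electrode is the cathode (reduction).
E°cell = E°(right) − E°(left) = −0.74 − (+0.35) = −1.09 V.
The negative sign shows that, as written, the cell would require an external voltage to drive the reaction.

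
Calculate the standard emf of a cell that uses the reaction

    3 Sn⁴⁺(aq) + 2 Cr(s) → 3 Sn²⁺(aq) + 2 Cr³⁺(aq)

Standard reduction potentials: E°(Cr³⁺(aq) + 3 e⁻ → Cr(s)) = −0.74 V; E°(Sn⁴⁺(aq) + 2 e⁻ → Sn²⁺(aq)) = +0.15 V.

Sn⁴⁺(aq) gains electrons, so the Sn⁴⁺/Sn²⁺ couple is the cathode; the Cr³⁺/Cr couple is the anode.
E°cell = E°(cathode) − E°(anode) = +0.15 − (−0.74) = +0.89 V.

+0.89 V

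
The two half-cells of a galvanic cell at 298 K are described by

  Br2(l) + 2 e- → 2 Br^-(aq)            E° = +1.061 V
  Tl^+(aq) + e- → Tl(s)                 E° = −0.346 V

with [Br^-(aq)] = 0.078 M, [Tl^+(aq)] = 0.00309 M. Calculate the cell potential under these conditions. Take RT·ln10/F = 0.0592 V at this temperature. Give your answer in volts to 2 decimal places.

+1.62 V

The Br₂/Br⁻ couple has the more positive E°, so it is the cathode; Tl⁺/Tl is the anode.
E°cell = +1.061 − (−0.346) = +1.407 V, with n = 2 electrons transferred.
For the overall reaction Br2(l) + 2 Tl(s) → 2 Br^-(aq) + 2 Tl^+(aq), Q = [Br^-(aq)]^2·[Tl^+(aq)]^2 = 5.81×10^−8, giving log Q = −7.236.
E = E° − (0.0592/n)·log Q = +1.407 − (0.0592/2)(−7.236) = +1.62 V.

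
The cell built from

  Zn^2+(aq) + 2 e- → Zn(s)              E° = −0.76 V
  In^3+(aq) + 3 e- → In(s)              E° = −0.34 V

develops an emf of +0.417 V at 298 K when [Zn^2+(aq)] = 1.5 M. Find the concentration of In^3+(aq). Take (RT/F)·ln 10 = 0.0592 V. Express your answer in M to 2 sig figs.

1.3 M

With In³⁺/In at the cathode and Zn²⁺/Zn at the anode, E°cell = −0.34 − (−0.76) = +0.42 V (n = 6).
Rearranging E = E° − (0.0592/n)·log Q gives log Q = 6(+0.42 − (+0.417))/0.0592 = 0.304.
The balanced reaction is 2 In^3+(aq) + 3 Zn(s) → 2 In(s) + 3 Zn^2+(aq), so Q = [Zn^2+(aq)]^3 / [In^3+(aq)]^2.
Substituting the known concentrations and solving, log [In^3+(aq)] = 0.112 and [In^3+(aq)] = 1.3 M.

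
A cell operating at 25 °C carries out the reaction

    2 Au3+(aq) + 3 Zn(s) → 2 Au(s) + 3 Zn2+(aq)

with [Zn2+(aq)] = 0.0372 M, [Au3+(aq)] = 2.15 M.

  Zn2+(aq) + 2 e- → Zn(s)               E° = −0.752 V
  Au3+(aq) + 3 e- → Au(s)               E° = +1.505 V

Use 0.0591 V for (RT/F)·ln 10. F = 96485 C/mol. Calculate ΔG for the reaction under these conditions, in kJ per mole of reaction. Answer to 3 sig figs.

E°cell = +1.505 − (−0.752) = +2.257 V; the balanced reaction transfers n = 6 electrons.
The reaction quotient is [Zn2+(aq)]^3 / [Au3+(aq)]^2 = 1.11×10^−5; by Nernst, E = +2.257 − (0.0591/6)(−4.953) = +2.3058 V.
ΔG = −nFE = −(6)(96485)(+2.3058) J/mol = −1330 kJ/mol.

−1330 kJ/mol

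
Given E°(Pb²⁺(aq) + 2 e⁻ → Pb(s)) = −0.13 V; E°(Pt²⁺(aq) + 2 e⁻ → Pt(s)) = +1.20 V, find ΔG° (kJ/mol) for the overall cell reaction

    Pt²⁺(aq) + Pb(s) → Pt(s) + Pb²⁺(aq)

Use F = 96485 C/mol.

−257 kJ/mol

In the reaction as written Pt²⁺(aq) is reduced, so the Pt²⁺/Pt couple is the cathode and Pb²⁺/Pb is the anode.
E°cell = +1.20 − (−0.13) = +1.33 V; balancing electrons gives n = 2.
ΔG° = −nFE°cell = −(2)(96485)(+1.33) J/mol = −257 kJ/mol.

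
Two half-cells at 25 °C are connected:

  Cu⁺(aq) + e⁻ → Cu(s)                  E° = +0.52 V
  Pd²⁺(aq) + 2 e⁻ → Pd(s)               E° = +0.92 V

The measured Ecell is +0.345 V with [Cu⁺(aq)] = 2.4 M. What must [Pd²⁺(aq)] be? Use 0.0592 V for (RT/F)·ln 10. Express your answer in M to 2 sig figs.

0.080 M

With Pd²⁺/Pd at the cathode and Cu⁺/Cu at the anode, E°cell = +0.92 − (+0.52) = +0.40 V (n = 2).
Rearranging E = E° − (0.0592/n)·log Q gives log Q = 2(+0.40 − (+0.345))/0.0592 = 1.858.
Balancing electrons gives Pd²⁺(aq) + 2 Cu(s) → Pd(s) + 2 Cu⁺(aq); thus Q = [Cu⁺(aq)]^2 / [Pd²⁺(aq)].
Substituting the known concentrations and solving, log [Pd²⁺(aq)] = −1.098 and [Pd²⁺(aq)] = 0.080 M.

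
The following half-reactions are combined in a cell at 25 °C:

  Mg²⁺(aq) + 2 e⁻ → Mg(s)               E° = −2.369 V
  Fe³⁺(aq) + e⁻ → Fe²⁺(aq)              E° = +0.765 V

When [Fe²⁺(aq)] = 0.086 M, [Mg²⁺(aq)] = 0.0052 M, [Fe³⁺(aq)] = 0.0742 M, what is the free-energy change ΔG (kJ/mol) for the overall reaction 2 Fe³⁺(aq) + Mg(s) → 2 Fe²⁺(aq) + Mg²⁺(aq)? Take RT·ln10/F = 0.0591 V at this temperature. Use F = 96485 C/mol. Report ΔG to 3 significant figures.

−617 kJ/mol

With Fe³⁺/Fe²⁺ reduced at the cathode, E°cell = +0.765 − (−2.369) = +3.134 V and n = 2.
The reaction quotient is ([Fe²⁺(aq)]^2·[Mg²⁺(aq)]) / [Fe³⁺(aq)]^2 = 0.00699; by Nernst, E = +3.134 − (0.0591/2)(−2.156) = +3.1977 V.
Finally ΔG = −nFE = −(2)(96485 C/mol)(+3.1977 V) = −617 kJ/mol.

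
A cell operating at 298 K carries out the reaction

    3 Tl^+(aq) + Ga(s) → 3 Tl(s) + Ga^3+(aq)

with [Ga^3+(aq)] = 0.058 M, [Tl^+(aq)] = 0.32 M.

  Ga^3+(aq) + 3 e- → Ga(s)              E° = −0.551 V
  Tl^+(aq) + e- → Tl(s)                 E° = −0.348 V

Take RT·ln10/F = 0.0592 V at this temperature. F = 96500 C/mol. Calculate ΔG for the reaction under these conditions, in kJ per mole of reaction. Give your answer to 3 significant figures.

−57.3 kJ/mol

E°cell = −0.348 − (−0.551) = +0.203 V; the balanced reaction transfers n = 3 electrons.
Here Q = [Ga^3+(aq)] / [Tl^+(aq)]^3 = 1.77 (log Q = 0.248), giving E = +0.203 − (0.0592/3)·(0.248) = +0.1981 V.
Then ΔG = −nFE = −3 × 96500 × +0.1981 J/mol = −57.3 kJ/mol.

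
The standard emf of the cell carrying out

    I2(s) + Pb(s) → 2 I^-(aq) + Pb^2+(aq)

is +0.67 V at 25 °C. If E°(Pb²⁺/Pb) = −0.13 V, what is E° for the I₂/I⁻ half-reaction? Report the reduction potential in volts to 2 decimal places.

In the reaction as written the I₂/I⁻ couple is reduced (cathode) and Pb²⁺/Pb is oxidized (anode), so E°cell = E°(I₂/I⁻) − E°(Pb²⁺/Pb).
E°(I₂/I⁻) = E°cell + E°(anode) = +0.67 + (−0.13) = +0.54 V.

+0.54 V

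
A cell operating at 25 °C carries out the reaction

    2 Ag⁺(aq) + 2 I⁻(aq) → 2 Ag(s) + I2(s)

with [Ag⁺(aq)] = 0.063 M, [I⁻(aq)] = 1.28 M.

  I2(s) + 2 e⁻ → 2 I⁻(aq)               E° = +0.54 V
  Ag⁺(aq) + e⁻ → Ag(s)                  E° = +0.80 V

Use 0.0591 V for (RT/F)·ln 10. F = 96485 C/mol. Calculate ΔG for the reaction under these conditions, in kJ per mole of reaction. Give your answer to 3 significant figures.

−37.7 kJ/mol

E°cell = +0.80 − (+0.54) = +0.26 V; the balanced reaction transfers n = 2 electrons.
Q = 1 / ([Ag⁺(aq)]^2·[I⁻(aq)]^2) = 154, so log Q = 2.187 and E = +0.26 − (0.0591/2)(2.187) = +0.1954 V.
ΔG = −nFE = −(2)(96485)(+0.1954) J/mol = −37.7 kJ/mol.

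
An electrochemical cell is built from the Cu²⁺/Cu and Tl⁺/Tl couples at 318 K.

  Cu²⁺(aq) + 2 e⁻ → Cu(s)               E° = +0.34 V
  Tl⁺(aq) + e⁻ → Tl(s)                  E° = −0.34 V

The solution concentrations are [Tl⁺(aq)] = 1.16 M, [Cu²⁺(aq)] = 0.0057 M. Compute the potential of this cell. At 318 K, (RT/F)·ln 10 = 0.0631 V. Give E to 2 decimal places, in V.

+0.61 V

Since E°(Cu²⁺/Cu) > E°(Tl⁺/Tl), Cu²⁺/Cu serves as the cathode.
E°cell = +0.34 − (−0.34) = +0.68 V, with n = 2 electrons transferred.
The balanced reaction is Cu²⁺(aq) + 2 Tl(s) → Cu(s) + 2 Tl⁺(aq), so Q = [Tl⁺(aq)]^2 / [Cu²⁺(aq)] = 236 and log Q = 2.373.
Applying E = E° − (RT ln10/nF)·log Q gives +0.68 − (0.0631/2)(2.373) = +0.61 V.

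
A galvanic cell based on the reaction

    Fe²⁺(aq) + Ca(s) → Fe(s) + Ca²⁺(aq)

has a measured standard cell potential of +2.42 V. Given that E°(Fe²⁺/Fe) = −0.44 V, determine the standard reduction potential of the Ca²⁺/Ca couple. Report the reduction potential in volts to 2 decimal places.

−2.86 V

In the reaction as written the Fe²⁺/Fe couple is reduced (cathode) and Ca²⁺/Ca is oxidized (anode), so E°cell = E°(Fe²⁺/Fe) − E°(Ca²⁺/Ca).
E°(Ca²⁺/Ca) = E°(cathode) − E°cell = −0.44 − (+2.42) = −2.86 V.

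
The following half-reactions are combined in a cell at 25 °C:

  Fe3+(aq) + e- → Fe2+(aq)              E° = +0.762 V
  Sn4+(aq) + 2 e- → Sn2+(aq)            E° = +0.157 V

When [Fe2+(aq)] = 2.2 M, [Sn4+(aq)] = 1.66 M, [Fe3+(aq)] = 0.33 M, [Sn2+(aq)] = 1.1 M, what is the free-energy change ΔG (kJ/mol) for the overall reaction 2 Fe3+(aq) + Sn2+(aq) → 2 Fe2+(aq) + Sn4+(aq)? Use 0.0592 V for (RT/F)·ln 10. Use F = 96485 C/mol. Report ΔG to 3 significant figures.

−106 kJ/mol

E°cell = +0.762 − (+0.157) = +0.605 V; the balanced reaction transfers n = 2 electrons.
The reaction quotient is ([Fe2+(aq)]^2·[Sn4+(aq)]) / ([Fe3+(aq)]^2·[Sn2+(aq)]) = 67.1; by Nernst, E = +0.605 − (0.0592/2)(1.827) = +0.5509 V.
Finally ΔG = −nFE = −(2)(96485 C/mol)(+0.5509 V) = −106 kJ/mol.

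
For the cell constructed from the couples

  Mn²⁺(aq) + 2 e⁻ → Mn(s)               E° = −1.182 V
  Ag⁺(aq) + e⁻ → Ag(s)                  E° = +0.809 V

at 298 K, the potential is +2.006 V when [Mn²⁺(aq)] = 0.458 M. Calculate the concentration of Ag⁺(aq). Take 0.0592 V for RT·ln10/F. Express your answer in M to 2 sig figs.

With Ag⁺/Ag at the cathode and Mn²⁺/Mn at the anode, E°cell = +0.809 − (−1.182) = +1.991 V (n = 2).
Rearranging E = E° − (0.0592/n)·log Q gives log Q = 2(+1.991 − (+2.006))/0.0592 = −0.507.
For 2 Ag⁺(aq) + Mn(s) → 2 Ag(s) + Mn²⁺(aq), the reaction quotient is Q = [Mn²⁺(aq)] / [Ag⁺(aq)]^2.
Solving for the unknown gives log [Ag⁺(aq)] = 0.084, so [Ag⁺(aq)] ≈ 1.2 M.

1.2 M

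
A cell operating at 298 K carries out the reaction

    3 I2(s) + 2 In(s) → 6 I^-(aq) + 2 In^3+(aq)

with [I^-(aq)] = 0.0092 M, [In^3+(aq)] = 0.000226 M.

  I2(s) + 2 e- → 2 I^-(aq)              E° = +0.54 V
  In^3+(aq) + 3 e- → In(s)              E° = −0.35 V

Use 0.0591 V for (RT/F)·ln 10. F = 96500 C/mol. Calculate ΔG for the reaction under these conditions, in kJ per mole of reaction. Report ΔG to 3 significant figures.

With I₂/I⁻ reduced at the cathode, E°cell = +0.54 − (−0.35) = +0.89 V and n = 6.
The reaction quotient is [I^-(aq)]^6·[In^3+(aq)]^2 = 3.1×10^−20; by Nernst, E = +0.89 − (0.0591/6)(−19.509) = +1.0822 V.
ΔG = −nFE = −(6)(96500)(+1.0822) J/mol = −627 kJ/mol.

−627 kJ/mol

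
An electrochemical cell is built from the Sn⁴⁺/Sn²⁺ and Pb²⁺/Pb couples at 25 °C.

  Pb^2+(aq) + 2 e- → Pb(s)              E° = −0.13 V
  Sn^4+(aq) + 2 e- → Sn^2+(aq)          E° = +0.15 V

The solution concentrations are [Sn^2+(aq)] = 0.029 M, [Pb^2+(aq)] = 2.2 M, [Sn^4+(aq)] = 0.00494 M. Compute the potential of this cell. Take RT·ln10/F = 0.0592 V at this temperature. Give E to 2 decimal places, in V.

Since E°(Sn⁴⁺/Sn²⁺) > E°(Pb²⁺/Pb), Sn⁴⁺/Sn²⁺ serves as the cathode.
The standard potential is +0.15 − (−0.13) = +0.28 V and the balanced reaction transfers n = 2 electrons.
The balanced reaction is Sn^4+(aq) + Pb(s) → Sn^2+(aq) + Pb^2+(aq), so Q = ([Sn^2+(aq)]·[Pb^2+(aq)]) / [Sn^4+(aq)] = 12.9 and log Q = 1.111.
Applying E = E° − (RT ln10/nF)·log Q gives +0.28 − (0.0592/2)(1.111) = +0.25 V.

+0.25 V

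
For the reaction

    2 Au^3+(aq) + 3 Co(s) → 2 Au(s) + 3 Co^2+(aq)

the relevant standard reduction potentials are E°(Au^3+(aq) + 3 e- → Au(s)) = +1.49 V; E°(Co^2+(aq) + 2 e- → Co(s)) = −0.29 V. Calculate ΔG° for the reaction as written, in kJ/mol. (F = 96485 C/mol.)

In the reaction as written Au^3+(aq) is reduced, so the Au³⁺/Au couple is the cathode and Co²⁺/Co is the anode.
E°cell = +1.49 − (−0.29) = +1.78 V; balancing electrons gives n = 6.
ΔG° = −nFE°cell = −(6)(96485)(+1.78) J/mol = −1030 kJ/mol.

−1030 kJ/mol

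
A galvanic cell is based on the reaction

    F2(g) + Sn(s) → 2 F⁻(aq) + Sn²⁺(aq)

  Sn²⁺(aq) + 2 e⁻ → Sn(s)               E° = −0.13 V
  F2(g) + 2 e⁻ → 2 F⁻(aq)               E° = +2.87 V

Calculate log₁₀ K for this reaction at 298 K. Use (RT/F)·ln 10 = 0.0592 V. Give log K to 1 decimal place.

log K = 101.4

The F₂/F⁻ couple is reduced (cathode); E°cell = +2.87 − (−0.13) = +3.00 V with n = 2.
At equilibrium E = 0, so log K = nE°cell / 0.0592 = (2)(+3.00) / 0.0592 = 101.4.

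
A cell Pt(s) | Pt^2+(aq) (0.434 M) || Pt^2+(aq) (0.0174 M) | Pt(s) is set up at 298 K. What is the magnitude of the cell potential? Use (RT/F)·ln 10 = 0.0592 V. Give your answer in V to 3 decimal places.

For a concentration cell E°cell = 0, since both electrodes use the same couple.
The compartment with the higher Pt^2+(aq) concentration (0.434 M) acts as the cathode; ions are reduced there and produced at the dilute (0.0174 M) anode.
With n = 2, Ecell = −(0.0592/2)·log([dilute]/[conc]) = −(0.0592/2)·log(0.0174/0.434) = +0.041 V.

0.041 V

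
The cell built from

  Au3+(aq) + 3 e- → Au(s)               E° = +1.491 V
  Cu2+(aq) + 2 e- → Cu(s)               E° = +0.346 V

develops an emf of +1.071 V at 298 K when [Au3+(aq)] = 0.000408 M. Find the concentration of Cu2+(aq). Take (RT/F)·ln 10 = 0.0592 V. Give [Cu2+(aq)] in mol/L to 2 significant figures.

1.7 M

The Au³⁺/Au couple has the larger reduction potential, so it is the cathode: E°cell = +1.491 − (+0.346) = +1.145 V and n = 6.
From the Nernst equation, log Q = n(E° − E)/0.0592 = 6·(+1.145 − (+1.071))/0.0592 = 7.500.
The balanced reaction is 2 Au3+(aq) + 3 Cu(s) → 2 Au(s) + 3 Cu2+(aq), so Q = [Cu2+(aq)]^3 / [Au3+(aq)]^2.
Isolating [Cu2+(aq)] in Q = 10^{7.500} yields log [Cu2+(aq)] = 0.240, i.e. 1.7 M.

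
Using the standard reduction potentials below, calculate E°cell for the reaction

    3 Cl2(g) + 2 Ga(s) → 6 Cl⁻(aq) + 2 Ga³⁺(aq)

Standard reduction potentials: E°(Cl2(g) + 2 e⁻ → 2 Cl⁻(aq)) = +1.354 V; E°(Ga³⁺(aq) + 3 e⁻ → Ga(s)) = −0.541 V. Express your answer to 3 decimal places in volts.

+1.895 V

Cl2(g) gains electrons, so the Cl₂/Cl⁻ couple is the cathode; the Ga³⁺/Ga couple is the anode.
E°cell = E°(cathode) − E°(anode) = +1.354 − (−0.541) = +1.895 V.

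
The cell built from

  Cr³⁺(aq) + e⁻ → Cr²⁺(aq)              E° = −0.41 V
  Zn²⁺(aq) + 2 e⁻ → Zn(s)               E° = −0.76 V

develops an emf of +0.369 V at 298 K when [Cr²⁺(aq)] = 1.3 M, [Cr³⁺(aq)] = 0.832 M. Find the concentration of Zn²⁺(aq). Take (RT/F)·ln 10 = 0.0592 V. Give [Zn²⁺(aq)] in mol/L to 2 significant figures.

The Cr³⁺/Cr²⁺ couple has the larger reduction potential, so it is the cathode: E°cell = −0.41 − (−0.76) = +0.35 V and n = 2.
From the Nernst equation, log Q = n(E° − E)/0.0592 = 2·(+0.35 − (+0.369))/0.0592 = −0.642.
For 2 Cr³⁺(aq) + Zn(s) → 2 Cr²⁺(aq) + Zn²⁺(aq), the reaction quotient is Q = ([Cr²⁺(aq)]^2·[Zn²⁺(aq)]) / [Cr³⁺(aq)]^2.
Substituting the known concentrations and solving, log [Zn²⁺(aq)] = −1.030 and [Zn²⁺(aq)] = 0.093 M.

0.093 M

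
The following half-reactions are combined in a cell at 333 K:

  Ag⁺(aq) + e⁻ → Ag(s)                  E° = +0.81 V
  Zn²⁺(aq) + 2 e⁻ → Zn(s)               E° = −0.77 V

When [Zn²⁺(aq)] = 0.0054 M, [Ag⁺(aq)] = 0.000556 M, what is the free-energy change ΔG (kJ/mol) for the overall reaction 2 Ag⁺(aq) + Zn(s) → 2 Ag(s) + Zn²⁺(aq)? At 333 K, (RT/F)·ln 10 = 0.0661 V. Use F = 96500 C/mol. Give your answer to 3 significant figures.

−278 kJ/mol

The standard cell potential is +0.81 − (−0.77) = +1.58 V, with n = 2 electrons in the balanced equation.
Here Q = [Zn²⁺(aq)] / [Ag⁺(aq)]^2 = 1.75×10^4 (log Q = 4.242), giving E = +1.58 − (0.0661/2)·(4.242) = +1.4398 V.
Finally ΔG = −nFE = −(2)(96500 C/mol)(+1.4398 V) = −278 kJ/mol.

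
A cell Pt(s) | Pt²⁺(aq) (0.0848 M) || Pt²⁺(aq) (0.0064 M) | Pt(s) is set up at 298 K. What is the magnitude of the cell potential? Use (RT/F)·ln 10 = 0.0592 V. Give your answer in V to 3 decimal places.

0.033 V

For a concentration cell E°cell = 0, since both electrodes use the same couple.
The compartment with the higher Pt²⁺(aq) concentration (0.0848 M) acts as the cathode; ions are reduced there and produced at the dilute (0.0064 M) anode.
With n = 2, Ecell = −(0.0592/2)·log([dilute]/[conc]) = −(0.0592/2)·log(0.0064/0.0848) = +0.033 V.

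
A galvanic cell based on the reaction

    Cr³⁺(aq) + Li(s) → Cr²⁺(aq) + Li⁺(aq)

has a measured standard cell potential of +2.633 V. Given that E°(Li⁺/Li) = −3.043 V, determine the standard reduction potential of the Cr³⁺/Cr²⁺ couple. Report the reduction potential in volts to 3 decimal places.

−0.410 V

In the reaction as written the Cr³⁺/Cr²⁺ couple is reduced (cathode) and Li⁺/Li is oxidized (anode), so E°cell = E°(Cr³⁺/Cr²⁺) − E°(Li⁺/Li).
E°(Cr³⁺/Cr²⁺) = E°cell + E°(anode) = +2.633 + (−3.043) = −0.410 V.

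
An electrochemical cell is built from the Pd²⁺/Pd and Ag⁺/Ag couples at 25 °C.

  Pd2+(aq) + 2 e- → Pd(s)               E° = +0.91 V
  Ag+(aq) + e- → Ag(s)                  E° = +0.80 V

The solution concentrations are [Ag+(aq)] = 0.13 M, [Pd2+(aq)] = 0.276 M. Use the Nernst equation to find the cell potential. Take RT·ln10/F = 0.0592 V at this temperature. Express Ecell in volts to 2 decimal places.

+0.15 V

Since E°(Pd²⁺/Pd) > E°(Ag⁺/Ag), Pd²⁺/Pd serves as the cathode.
E°cell = E°cat − E°an = +0.91 − (+0.80) = +0.11 V; n = 2.
The balanced reaction is Pd2+(aq) + 2 Ag(s) → Pd(s) + 2 Ag+(aq), so Q = [Ag+(aq)]^2 / [Pd2+(aq)] = 0.0612 and log Q = −1.213.
By the Nernst equation, E = +0.11 − (0.0592/2)·(−1.213) = +0.15 V.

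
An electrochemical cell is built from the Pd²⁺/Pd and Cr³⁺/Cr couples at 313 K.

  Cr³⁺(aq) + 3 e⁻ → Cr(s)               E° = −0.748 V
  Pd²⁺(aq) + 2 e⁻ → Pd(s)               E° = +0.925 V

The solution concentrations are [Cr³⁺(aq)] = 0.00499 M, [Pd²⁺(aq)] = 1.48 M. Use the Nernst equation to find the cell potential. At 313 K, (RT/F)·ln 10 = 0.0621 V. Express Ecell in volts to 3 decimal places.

Since E°(Pd²⁺/Pd) > E°(Cr³⁺/Cr), Pd²⁺/Pd serves as the cathode.
The standard potential is +0.925 − (−0.748) = +1.673 V and the balanced reaction transfers n = 6 electrons.
For the overall reaction 3 Pd²⁺(aq) + 2 Cr(s) → 3 Pd(s) + 2 Cr³⁺(aq), Q = [Cr³⁺(aq)]^2 / [Pd²⁺(aq)]^3 = 7.68×10^−6, giving log Q = −5.115.
By the Nernst equation, E = +1.673 − (0.0621/6)·(−5.115) = +1.726 V.

+1.726 V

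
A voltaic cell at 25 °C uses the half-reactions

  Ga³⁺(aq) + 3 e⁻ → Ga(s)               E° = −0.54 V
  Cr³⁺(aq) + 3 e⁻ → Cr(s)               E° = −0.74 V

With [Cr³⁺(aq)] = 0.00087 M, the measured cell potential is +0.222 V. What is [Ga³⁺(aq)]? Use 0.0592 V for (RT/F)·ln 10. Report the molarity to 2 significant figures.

0.011 M

Ga³⁺/Ga is the cathode (higher E°); E°cell = −0.54 − (−0.74) = +0.20 V with n = 3.
Rearranging E = E° − (0.0592/n)·log Q gives log Q = 3(+0.20 − (+0.222))/0.0592 = −1.115.
The balanced reaction is Ga³⁺(aq) + Cr(s) → Ga(s) + Cr³⁺(aq), so Q = [Cr³⁺(aq)] / [Ga³⁺(aq)].
Isolating [Ga³⁺(aq)] in Q = 10^{−1.115} yields log [Ga³⁺(aq)] = −1.945, i.e. 0.011 M.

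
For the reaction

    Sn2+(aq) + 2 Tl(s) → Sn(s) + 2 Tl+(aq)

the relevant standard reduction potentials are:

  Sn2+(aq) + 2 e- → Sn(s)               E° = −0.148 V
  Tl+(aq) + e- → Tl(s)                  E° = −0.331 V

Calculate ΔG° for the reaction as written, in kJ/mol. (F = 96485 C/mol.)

In the reaction as written Sn2+(aq) is reduced, so the Sn²⁺/Sn couple is the cathode and Tl⁺/Tl is the anode.
E°cell = −0.148 − (−0.331) = +0.183 V; balancing electrons gives n = 2.
ΔG° = −nFE°cell = −(2)(96485)(+0.183) J/mol = −35.3 kJ/mol.

−35.3 kJ/mol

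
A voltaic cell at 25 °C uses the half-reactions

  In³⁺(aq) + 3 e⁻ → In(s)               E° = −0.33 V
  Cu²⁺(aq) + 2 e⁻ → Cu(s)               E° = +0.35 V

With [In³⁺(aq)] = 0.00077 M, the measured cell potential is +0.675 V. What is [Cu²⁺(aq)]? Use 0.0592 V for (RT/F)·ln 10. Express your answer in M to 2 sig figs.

With Cu²⁺/Cu at the cathode and In³⁺/In at the anode, E°cell = +0.35 − (−0.33) = +0.68 V (n = 6).
Rearranging E = E° − (0.0592/n)·log Q gives log Q = 6(+0.68 − (+0.675))/0.0592 = 0.507.
Balancing electrons gives 3 Cu²⁺(aq) + 2 In(s) → 3 Cu(s) + 2 In³⁺(aq); thus Q = [In³⁺(aq)]^2 / [Cu²⁺(aq)]^3.
Substituting the known concentrations and solving, log [Cu²⁺(aq)] = −2.245 and [Cu²⁺(aq)] = 0.0057 M.

0.0057 M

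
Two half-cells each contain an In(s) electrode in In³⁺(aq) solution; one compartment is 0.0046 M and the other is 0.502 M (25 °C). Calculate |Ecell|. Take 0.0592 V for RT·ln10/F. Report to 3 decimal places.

For a concentration cell E°cell = 0, since both electrodes use the same couple.
The compartment with the higher In³⁺(aq) concentration (0.502 M) acts as the cathode; ions are reduced there and produced at the dilute (0.0046 M) anode.
With n = 3, Ecell = −(0.0592/3)·log([dilute]/[conc]) = −(0.0592/3)·log(0.0046/0.502) = +0.040 V.

0.040 V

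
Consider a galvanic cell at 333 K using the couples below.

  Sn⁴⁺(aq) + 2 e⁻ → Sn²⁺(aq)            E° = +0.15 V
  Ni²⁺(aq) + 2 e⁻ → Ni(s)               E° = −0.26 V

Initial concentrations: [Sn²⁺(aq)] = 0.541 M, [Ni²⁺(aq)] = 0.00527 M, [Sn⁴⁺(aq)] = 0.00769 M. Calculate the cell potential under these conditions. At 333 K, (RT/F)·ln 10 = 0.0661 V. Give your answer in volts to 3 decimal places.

+0.424 V

Since E°(Sn⁴⁺/Sn²⁺) > E°(Ni²⁺/Ni), Sn⁴⁺/Sn²⁺ serves as the cathode.
E°cell = +0.15 − (−0.26) = +0.41 V, with n = 2 electrons transferred.
Balancing gives Sn⁴⁺(aq) + Ni(s) → Sn²⁺(aq) + Ni²⁺(aq); hence Q = ([Sn²⁺(aq)]·[Ni²⁺(aq)]) / [Sn⁴⁺(aq)] = 0.371 (log Q = −0.431).
By the Nernst equation, E = +0.41 − (0.0661/2)·(−0.431) = +0.424 V.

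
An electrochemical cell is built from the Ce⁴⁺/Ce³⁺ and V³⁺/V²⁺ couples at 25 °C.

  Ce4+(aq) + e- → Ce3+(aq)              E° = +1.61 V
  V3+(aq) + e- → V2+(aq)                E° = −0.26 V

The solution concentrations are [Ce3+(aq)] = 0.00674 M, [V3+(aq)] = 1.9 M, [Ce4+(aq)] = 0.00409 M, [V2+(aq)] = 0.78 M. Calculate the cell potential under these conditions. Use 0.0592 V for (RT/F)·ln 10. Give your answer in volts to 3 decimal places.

Ce⁴⁺/Ce³⁺ is reduced (cathode, E° = +1.61 V) and V³⁺/V²⁺ is oxidized (anode).
The standard potential is +1.61 − (−0.26) = +1.87 V and the balanced reaction transfers n = 1 electron.
The balanced reaction is Ce4+(aq) + V2+(aq) → Ce3+(aq) + V3+(aq), so Q = ([Ce3+(aq)]·[V3+(aq)]) / ([Ce4+(aq)]·[V2+(aq)]) = 4.01 and log Q = 0.604.
E = E° − (0.0592/n)·log Q = +1.87 − (0.0592/1)(0.604) = +1.834 V.

+1.834 V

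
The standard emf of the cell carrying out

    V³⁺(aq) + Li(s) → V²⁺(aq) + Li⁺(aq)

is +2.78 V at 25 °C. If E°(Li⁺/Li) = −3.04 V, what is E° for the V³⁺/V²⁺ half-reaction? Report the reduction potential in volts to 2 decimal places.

In the reaction as written the V³⁺/V²⁺ couple is reduced (cathode) and Li⁺/Li is oxidized (anode), so E°cell = E°(V³⁺/V²⁺) − E°(Li⁺/Li).
E°(V³⁺/V²⁺) = E°cell + E°(anode) = +2.78 + (−3.04) = −0.26 V.

−0.26 V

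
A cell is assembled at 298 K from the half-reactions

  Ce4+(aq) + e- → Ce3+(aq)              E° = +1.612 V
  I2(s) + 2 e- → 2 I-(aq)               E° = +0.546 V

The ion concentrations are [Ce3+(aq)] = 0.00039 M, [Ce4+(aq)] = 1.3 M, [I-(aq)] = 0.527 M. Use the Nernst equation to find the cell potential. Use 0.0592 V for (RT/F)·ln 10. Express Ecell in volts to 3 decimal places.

The Ce⁴⁺/Ce³⁺ couple has the more positive E°, so it is the cathode; I₂/I⁻ is the anode.
The standard potential is +1.612 − (+0.546) = +1.066 V and the balanced reaction transfers n = 2 electrons.
For the overall reaction 2 Ce4+(aq) + 2 I-(aq) → 2 Ce3+(aq) + I2(s), Q = [Ce3+(aq)]^2 / ([Ce4+(aq)]^2·[I-(aq)]^2) = 3.24×10^−7, giving log Q = −6.489.
Applying E = E° − (RT ln10/nF)·log Q gives +1.066 − (0.0592/2)(−6.489) = +1.258 V.

+1.258 V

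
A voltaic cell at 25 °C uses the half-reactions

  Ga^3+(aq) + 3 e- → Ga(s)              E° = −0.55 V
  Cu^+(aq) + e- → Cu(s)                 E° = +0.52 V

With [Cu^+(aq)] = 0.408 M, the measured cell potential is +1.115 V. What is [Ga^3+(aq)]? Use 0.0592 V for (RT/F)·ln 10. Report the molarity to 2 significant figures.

With Cu⁺/Cu at the cathode and Ga³⁺/Ga at the anode, E°cell = +0.52 − (−0.55) = +1.07 V (n = 3).
Rearranging E = E° − (0.0592/n)·log Q gives log Q = 3(+1.07 − (+1.115))/0.0592 = −2.280.
The balanced reaction is 3 Cu^+(aq) + Ga(s) → 3 Cu(s) + Ga^3+(aq), so Q = [Ga^3+(aq)] / [Cu^+(aq)]^3.
Isolating [Ga^3+(aq)] in Q = 10^{−2.280} yields log [Ga^3+(aq)] = −3.448, i.e. 0.00036 M.

0.00036 M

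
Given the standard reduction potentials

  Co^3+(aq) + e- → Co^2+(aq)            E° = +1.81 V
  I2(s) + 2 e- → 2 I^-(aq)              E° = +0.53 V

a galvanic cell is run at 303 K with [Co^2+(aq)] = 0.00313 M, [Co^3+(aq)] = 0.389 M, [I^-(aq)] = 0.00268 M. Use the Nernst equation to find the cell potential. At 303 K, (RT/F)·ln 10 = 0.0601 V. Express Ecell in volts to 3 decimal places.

Since E°(Co³⁺/Co²⁺) > E°(I₂/I⁻), Co³⁺/Co²⁺ serves as the cathode.
E°cell = +1.81 − (+0.53) = +1.28 V, with n = 2 electrons transferred.
The balanced reaction is 2 Co^3+(aq) + 2 I^-(aq) → 2 Co^2+(aq) + I2(s), so Q = [Co^2+(aq)]^2 / ([Co^3+(aq)]^2·[I^-(aq)]^2) = 9.01 and log Q = 0.955.
Applying E = E° − (RT ln10/nF)·log Q gives +1.28 − (0.0601/2)(0.955) = +1.251 V.

+1.251 V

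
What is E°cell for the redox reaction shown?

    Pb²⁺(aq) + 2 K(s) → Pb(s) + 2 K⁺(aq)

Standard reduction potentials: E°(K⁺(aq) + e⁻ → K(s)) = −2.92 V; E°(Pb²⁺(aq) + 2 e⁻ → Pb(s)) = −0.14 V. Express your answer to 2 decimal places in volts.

In the reaction as written, Pb²⁺(aq) is reduced (cathode) and K⁺(aq) is produced by oxidation at the anode.
E°cell = E°(cathode) − E°(anode) = −0.14 − (−2.92) = +2.78 V.

+2.78 V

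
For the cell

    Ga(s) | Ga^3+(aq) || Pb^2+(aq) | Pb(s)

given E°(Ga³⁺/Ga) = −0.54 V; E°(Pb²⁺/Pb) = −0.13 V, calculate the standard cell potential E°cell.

By convention the left-hand electrode in cell notation is the anode (oxidation) and the right-hand electrode is the cathode (reduction).
E°cell = E°(right) − E°(left) = −0.13 − (−0.54) = +0.41 V.

+0.41 V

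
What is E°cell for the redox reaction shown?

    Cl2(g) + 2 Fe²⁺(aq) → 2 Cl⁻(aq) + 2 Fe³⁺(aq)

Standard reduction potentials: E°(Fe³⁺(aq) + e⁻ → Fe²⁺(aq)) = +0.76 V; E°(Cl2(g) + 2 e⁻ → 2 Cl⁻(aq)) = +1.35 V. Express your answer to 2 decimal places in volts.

+0.59 V

In the reaction as written, Cl2(g) is reduced (cathode) and Fe³⁺(aq) is produced by oxidation at the anode.
E°cell = E°(cathode) − E°(anode) = +1.35 − (+0.76) = +0.59 V.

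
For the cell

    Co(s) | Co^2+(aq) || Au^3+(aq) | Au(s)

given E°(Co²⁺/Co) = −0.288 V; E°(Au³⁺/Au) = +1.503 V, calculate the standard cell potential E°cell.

+1.791 V

By convention the left-hand electrode in cell notation is the anode (oxidation) and the right-hand electrode is the cathode (reduction).
E°cell = E°(right) − E°(left) = +1.503 − (−0.288) = +1.791 V.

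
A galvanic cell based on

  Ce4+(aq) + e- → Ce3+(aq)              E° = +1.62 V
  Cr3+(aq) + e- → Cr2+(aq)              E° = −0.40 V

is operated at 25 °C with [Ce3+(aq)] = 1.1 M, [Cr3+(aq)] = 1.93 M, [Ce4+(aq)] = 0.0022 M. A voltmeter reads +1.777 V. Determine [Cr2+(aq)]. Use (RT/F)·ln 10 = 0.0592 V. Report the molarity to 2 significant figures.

The Ce⁴⁺/Ce³⁺ couple has the larger reduction potential, so it is the cathode: E°cell = +1.62 − (−0.40) = +2.02 V and n = 1.
Rearranging E = E° − (0.0592/n)·log Q gives log Q = 1(+2.02 − (+1.777))/0.0592 = 4.105.
Balancing electrons gives Ce4+(aq) + Cr2+(aq) → Ce3+(aq) + Cr3+(aq); thus Q = ([Ce3+(aq)]·[Cr3+(aq)]) / ([Ce4+(aq)]·[Cr2+(aq)]).
Isolating [Cr2+(aq)] in Q = 10^{4.105} yields log [Cr2+(aq)] = −1.120, i.e. 0.076 M.

0.076 M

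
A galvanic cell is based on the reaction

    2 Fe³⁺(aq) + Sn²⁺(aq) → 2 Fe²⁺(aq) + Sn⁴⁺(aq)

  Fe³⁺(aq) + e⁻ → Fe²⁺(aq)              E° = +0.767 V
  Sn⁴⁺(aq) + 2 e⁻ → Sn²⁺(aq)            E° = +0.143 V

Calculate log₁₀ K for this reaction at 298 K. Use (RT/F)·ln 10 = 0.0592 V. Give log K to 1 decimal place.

The Fe³⁺/Fe²⁺ couple is reduced (cathode); E°cell = +0.767 − (+0.143) = +0.624 V with n = 2.
At equilibrium E = 0, so log K = nE°cell / 0.0592 = (2)(+0.624) / 0.0592 = 21.1.

log K = 21.1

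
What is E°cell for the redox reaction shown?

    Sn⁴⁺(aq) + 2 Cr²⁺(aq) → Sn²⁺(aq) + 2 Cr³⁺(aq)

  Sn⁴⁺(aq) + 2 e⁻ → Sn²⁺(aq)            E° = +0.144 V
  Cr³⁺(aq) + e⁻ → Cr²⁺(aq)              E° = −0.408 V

Sn⁴⁺(aq) gains electrons, so the Sn⁴⁺/Sn²⁺ couple is the cathode; the Cr³⁺/Cr²⁺ couple is the anode.
E°cell = E°(cathode) − E°(anode) = +0.144 − (−0.408) = +0.552 V.
The positive value indicates the reaction is spontaneous as written.

+0.552 V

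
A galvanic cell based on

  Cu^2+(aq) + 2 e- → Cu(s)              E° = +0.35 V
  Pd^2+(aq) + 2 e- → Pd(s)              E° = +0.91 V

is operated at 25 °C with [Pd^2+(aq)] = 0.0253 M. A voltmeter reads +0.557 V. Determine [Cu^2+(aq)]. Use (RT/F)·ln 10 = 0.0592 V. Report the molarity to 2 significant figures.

0.032 M

The Pd²⁺/Pd couple has the larger reduction potential, so it is the cathode: E°cell = +0.91 − (+0.35) = +0.56 V and n = 2.
From the Nernst equation, log Q = n(E° − E)/0.0592 = 2·(+0.56 − (+0.557))/0.0592 = 0.101.
For Pd^2+(aq) + Cu(s) → Pd(s) + Cu^2+(aq), the reaction quotient is Q = [Cu^2+(aq)] / [Pd^2+(aq)].
Substituting the known concentrations and solving, log [Cu^2+(aq)] = −1.496 and [Cu^2+(aq)] = 0.032 M.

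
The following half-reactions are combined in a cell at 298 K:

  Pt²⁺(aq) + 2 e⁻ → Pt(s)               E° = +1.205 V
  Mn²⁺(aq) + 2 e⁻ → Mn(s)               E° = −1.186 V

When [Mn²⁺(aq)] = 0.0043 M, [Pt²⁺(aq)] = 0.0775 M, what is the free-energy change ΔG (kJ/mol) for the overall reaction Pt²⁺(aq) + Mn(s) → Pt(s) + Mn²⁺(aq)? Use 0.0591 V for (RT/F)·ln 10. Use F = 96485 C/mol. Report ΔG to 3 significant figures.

With Pt²⁺/Pt reduced at the cathode, E°cell = +1.205 − (−1.186) = +2.391 V and n = 2.
The reaction quotient is [Mn²⁺(aq)] / [Pt²⁺(aq)] = 0.0555; by Nernst, E = +2.391 − (0.0591/2)(−1.256) = +2.4281 V.
Finally ΔG = −nFE = −(2)(96485 C/mol)(+2.4281 V) = −469 kJ/mol.

−469 kJ/mol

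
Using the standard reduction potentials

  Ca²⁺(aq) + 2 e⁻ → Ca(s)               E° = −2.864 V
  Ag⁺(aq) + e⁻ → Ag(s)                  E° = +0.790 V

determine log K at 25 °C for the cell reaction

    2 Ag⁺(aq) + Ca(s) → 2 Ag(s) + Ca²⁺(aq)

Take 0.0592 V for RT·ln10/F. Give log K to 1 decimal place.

The Ag⁺/Ag couple is reduced (cathode); E°cell = +0.790 − (−2.864) = +3.654 V with n = 2.
At equilibrium E = 0, so log K = nE°cell / 0.0592 = (2)(+3.654) / 0.0592 = 123.4.

log K = 123.4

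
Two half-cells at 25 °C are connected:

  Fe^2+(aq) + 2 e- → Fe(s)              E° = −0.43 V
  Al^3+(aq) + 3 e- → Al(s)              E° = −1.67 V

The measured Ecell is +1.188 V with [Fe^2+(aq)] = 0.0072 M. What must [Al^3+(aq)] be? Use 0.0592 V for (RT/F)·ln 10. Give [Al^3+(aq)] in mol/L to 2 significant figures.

0.26 M

Fe²⁺/Fe is the cathode (higher E°); E°cell = −0.43 − (−1.67) = +1.24 V with n = 6.
Since E = E° − (0.0592/n)·log Q, log Q = n(E° − E)/0.0592 = 5.270.
Balancing electrons gives 3 Fe^2+(aq) + 2 Al(s) → 3 Fe(s) + 2 Al^3+(aq); thus Q = [Al^3+(aq)]^2 / [Fe^2+(aq)]^3.
Solving for the unknown gives log [Al^3+(aq)] = −0.579, so [Al^3+(aq)] ≈ 0.26 M.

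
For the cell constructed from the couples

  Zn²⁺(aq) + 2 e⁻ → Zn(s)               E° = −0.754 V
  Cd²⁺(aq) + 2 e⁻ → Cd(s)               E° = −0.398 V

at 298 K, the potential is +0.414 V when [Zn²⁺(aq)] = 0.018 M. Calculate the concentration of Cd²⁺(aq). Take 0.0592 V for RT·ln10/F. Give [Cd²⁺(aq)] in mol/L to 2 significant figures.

The Cd²⁺/Cd couple has the larger reduction potential, so it is the cathode: E°cell = −0.398 − (−0.754) = +0.356 V and n = 2.
Since E = E° − (0.0592/n)·log Q, log Q = n(E° − E)/0.0592 = −1.959.
The balanced reaction is Cd²⁺(aq) + Zn(s) → Cd(s) + Zn²⁺(aq), so Q = [Zn²⁺(aq)] / [Cd²⁺(aq)].
Substituting the known concentrations and solving, log [Cd²⁺(aq)] = 0.214 and [Cd²⁺(aq)] = 1.6 M.

1.6 M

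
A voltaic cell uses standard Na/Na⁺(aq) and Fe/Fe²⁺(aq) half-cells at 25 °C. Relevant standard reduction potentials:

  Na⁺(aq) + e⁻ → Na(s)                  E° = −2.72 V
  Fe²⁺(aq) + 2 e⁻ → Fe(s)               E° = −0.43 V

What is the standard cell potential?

Of the two couples in this cell, the one with the more positive reduction potential is reduced at the cathode: here that is Fe²⁺/Fe (−0.43 V); Na⁺/Na (−2.72 V) is the anode.
E°cell = E°(cathode) − E°(anode) = −0.43 − (−2.72) = +2.29 V.

+2.29 V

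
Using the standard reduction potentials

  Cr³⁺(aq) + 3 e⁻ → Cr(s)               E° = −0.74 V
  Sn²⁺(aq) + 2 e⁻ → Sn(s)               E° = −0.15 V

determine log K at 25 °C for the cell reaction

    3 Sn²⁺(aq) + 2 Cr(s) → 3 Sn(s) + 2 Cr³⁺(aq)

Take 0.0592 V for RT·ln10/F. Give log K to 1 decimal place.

The Sn²⁺/Sn couple is reduced (cathode); E°cell = −0.15 − (−0.74) = +0.59 V with n = 6.
At equilibrium E = 0, so log K = nE°cell / 0.0592 = (6)(+0.59) / 0.0592 = 59.8.

log K = 59.8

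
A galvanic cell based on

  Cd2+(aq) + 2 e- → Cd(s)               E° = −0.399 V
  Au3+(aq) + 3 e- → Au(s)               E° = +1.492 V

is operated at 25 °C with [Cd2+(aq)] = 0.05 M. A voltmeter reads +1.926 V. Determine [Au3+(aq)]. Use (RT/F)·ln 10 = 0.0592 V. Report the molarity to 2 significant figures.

0.66 M

Au³⁺/Au is the cathode (higher E°); E°cell = +1.492 − (−0.399) = +1.891 V with n = 6.
Rearranging E = E° − (0.0592/n)·log Q gives log Q = 6(+1.891 − (+1.926))/0.0592 = −3.547.
Balancing electrons gives 2 Au3+(aq) + 3 Cd(s) → 2 Au(s) + 3 Cd2+(aq); thus Q = [Cd2+(aq)]^3 / [Au3+(aq)]^2.
Solving for the unknown gives log [Au3+(aq)] = −0.178, so [Au3+(aq)] ≈ 0.66 M.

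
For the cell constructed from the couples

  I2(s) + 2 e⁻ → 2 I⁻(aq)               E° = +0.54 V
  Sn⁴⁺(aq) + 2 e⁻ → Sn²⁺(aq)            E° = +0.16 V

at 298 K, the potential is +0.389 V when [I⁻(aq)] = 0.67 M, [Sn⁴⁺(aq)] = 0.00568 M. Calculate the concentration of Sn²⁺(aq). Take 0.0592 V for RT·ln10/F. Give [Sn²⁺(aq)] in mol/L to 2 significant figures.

The I₂/I⁻ couple has the larger reduction potential, so it is the cathode: E°cell = +0.54 − (+0.16) = +0.38 V and n = 2.
Rearranging E = E° − (0.0592/n)·log Q gives log Q = 2(+0.38 − (+0.389))/0.0592 = −0.304.
For I2(s) + Sn²⁺(aq) → 2 I⁻(aq) + Sn⁴⁺(aq), the reaction quotient is Q = ([I⁻(aq)]^2·[Sn⁴⁺(aq)]) / [Sn²⁺(aq)].
Isolating [Sn²⁺(aq)] in Q = 10^{−0.304} yields log [Sn²⁺(aq)] = −2.290, i.e. 0.0051 M.

0.0051 M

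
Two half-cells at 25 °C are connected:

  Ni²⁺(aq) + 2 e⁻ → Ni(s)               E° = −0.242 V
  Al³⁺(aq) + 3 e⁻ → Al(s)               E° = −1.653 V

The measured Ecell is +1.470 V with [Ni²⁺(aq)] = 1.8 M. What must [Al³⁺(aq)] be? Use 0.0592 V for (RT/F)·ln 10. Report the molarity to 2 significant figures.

Ni²⁺/Ni is the cathode (higher E°); E°cell = −0.242 − (−1.653) = +1.411 V with n = 6.
From the Nernst equation, log Q = n(E° − E)/0.0592 = 6·(+1.411 − (+1.470))/0.0592 = −5.980.
The balanced reaction is 3 Ni²⁺(aq) + 2 Al(s) → 3 Ni(s) + 2 Al³⁺(aq), so Q = [Al³⁺(aq)]^2 / [Ni²⁺(aq)]^3.
Substituting the known concentrations and solving, log [Al³⁺(aq)] = −2.607 and [Al³⁺(aq)] = 0.0025 M.

0.0025 M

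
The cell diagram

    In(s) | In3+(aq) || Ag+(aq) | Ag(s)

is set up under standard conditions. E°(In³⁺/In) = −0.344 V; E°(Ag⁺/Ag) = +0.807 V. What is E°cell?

+1.151 V

By convention the left-hand electrode in cell notation is the anode (oxidation) and the right-hand electrode is the cathode (reduction).
E°cell = E°(right) − E°(left) = +0.807 − (−0.344) = +1.151 V.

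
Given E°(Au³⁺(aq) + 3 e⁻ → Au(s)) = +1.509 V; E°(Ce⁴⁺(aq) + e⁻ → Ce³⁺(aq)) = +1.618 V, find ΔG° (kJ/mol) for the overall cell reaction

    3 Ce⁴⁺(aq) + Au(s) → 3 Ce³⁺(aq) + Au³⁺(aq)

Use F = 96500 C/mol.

−31.6 kJ/mol

In the reaction as written Ce⁴⁺(aq) is reduced, so the Ce⁴⁺/Ce³⁺ couple is the cathode and Au³⁺/Au is the anode.
E°cell = +1.618 − (+1.509) = +0.109 V; balancing electrons gives n = 3.
ΔG° = −nFE°cell = −(3)(96500)(+0.109) J/mol = −31.6 kJ/mol.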